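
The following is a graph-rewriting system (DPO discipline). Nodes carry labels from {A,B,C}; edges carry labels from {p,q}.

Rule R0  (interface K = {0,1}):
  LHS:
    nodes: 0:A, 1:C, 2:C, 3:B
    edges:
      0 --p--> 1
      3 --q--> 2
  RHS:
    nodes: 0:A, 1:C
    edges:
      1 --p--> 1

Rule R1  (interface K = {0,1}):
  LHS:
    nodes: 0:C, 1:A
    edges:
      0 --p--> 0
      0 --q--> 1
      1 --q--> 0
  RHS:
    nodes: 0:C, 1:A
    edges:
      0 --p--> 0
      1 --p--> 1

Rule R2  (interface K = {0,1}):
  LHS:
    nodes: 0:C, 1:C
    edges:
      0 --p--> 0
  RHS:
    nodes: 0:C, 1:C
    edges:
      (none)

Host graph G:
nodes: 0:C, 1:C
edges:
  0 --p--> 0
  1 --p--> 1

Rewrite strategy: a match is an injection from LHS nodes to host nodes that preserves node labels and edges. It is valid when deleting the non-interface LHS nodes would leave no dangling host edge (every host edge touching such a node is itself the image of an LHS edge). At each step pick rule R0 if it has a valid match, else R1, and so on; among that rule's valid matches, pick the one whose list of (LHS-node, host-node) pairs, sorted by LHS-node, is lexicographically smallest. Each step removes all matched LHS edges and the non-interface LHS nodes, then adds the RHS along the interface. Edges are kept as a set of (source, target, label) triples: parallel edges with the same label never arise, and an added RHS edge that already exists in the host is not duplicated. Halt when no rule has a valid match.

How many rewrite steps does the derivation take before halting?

Answer: 2

Rewrite trace:
start.  V:2 E:2  edges: 0-p->0 1-p->1
1. fire R2 via {0↦0, 1↦1}  →  V:2 E:1  edges: 1-p->1
2. fire R2 via {0↦1, 1↦0}  →  V:2 E:0  edges: ∅
normal form: no rule applies after step 2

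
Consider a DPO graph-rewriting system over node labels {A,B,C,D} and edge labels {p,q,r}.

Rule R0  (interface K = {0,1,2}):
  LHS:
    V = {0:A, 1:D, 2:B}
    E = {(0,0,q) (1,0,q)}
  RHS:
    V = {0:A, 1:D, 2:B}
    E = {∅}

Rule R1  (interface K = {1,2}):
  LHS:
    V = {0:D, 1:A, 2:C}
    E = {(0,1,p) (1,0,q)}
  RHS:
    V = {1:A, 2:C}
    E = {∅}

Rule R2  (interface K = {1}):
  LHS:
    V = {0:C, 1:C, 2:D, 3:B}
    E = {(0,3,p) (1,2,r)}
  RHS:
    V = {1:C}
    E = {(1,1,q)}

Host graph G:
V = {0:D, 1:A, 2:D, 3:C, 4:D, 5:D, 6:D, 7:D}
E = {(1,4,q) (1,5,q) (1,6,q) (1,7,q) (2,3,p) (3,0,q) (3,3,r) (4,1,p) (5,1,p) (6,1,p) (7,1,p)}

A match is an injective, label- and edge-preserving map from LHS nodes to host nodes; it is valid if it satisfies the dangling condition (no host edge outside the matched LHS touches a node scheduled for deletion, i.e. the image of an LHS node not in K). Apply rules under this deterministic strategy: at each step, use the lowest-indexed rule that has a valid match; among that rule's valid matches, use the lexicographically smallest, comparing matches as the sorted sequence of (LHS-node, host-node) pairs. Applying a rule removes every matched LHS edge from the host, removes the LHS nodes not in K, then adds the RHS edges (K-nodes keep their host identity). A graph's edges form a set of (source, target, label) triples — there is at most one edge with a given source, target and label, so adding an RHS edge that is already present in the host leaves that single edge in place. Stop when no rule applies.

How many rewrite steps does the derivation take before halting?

Answer: 4

Derivation:
initial: |V|=8 |E|=11  E = 1-q->4 1-q->5 1-q->6 1-q->7 2-p->3 3-q->0 3-r->3 4-p->1 5-p->1 6-p->1 7-p->1
step 1: apply R1 at {0↦4, 1↦1, 2↦3}  → |V|=7 |E|=9  E = 1-q->5 1-q->6 1-q->7 2-p->3 3-q->0 3-r->3 5-p->1 6-p->1 7-p->1
step 2: apply R1 at {0↦5, 1↦1, 2↦3}  → |V|=6 |E|=7  E = 1-q->6 1-q->7 2-p->3 3-q->0 3-r->3 6-p->1 7-p->1
step 3: apply R1 at {0↦6, 1↦1, 2↦3}  → |V|=5 |E|=5  E = 1-q->7 2-p->3 3-q->0 3-r->3 7-p->1
step 4: apply R1 at {0↦7, 1↦1, 2↦3}  → |V|=4 |E|=3  E = 2-p->3 3-q->0 3-r->3
final graph: no rule applies after step 4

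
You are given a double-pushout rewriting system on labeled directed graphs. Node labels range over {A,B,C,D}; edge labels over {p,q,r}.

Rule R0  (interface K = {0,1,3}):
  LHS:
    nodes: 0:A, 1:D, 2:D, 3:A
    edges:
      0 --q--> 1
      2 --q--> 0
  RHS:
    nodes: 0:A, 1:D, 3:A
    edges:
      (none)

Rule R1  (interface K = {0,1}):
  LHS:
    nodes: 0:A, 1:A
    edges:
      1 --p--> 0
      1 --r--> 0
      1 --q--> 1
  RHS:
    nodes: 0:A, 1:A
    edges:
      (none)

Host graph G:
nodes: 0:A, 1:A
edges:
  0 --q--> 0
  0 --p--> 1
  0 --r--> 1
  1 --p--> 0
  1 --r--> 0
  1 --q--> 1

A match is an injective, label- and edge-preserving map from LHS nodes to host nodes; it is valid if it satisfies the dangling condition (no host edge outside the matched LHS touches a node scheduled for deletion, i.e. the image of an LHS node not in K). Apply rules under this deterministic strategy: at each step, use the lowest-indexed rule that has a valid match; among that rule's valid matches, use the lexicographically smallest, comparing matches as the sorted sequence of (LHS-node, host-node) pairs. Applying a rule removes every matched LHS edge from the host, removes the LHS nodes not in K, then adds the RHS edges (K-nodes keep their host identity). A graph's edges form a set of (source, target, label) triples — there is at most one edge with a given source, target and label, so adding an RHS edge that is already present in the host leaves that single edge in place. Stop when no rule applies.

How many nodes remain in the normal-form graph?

initial: |V|=2 |E|=6  E = 0-q->0 0-p->1 0-r->1 1-p->0 1-r->0 1-q->1
step 1: apply R1 at {0↦0, 1↦1}  → |V|=2 |E|=3  E = 0-q->0 0-p->1 0-r->1
step 2: apply R1 at {0↦1, 1↦0}  → |V|=2 |E|=0  E = ∅
final graph: no rule applies after step 2
NF nodes: {0:A, 1:A}

Answer: 2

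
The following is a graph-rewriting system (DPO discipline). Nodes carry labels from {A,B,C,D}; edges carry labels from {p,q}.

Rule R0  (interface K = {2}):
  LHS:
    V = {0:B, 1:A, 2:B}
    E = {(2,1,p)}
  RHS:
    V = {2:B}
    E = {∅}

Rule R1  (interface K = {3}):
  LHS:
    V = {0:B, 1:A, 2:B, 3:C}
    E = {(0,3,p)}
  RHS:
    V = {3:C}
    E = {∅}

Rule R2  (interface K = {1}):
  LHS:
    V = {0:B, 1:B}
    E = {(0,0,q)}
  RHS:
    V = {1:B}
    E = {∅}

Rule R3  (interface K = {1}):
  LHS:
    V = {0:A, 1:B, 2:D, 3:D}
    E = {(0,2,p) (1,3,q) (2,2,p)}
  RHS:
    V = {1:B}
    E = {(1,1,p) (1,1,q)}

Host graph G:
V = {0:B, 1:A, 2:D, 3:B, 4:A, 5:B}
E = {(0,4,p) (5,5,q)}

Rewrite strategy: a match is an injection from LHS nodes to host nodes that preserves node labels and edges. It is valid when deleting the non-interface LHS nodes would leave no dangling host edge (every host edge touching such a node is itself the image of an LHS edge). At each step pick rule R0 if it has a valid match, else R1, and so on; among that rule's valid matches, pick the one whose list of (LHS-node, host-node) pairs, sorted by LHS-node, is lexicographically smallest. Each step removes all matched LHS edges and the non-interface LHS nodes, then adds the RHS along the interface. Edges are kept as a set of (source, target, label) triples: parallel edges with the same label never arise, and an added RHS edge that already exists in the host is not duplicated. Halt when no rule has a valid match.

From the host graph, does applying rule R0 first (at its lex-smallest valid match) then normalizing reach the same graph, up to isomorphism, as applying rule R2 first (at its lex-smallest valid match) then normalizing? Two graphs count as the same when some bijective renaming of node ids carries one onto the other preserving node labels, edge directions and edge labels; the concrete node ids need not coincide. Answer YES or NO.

Answer: YES

Steps:
branch R0-first: apply at {0↦3, 1↦4, 2↦0} → |E|=1, then 1 more step(s) → NF |V|=3 |E|=0 V={0:B, 1:A, 2:D} E=∅
branch R2-first: apply at {0↦5, 1↦0} → |E|=1, then 1 more step(s) → NF |V|=3 |E|=0 V={0:B, 1:A, 2:D} E=∅
graphs isomorphic (equal up to label-preserving node renaming)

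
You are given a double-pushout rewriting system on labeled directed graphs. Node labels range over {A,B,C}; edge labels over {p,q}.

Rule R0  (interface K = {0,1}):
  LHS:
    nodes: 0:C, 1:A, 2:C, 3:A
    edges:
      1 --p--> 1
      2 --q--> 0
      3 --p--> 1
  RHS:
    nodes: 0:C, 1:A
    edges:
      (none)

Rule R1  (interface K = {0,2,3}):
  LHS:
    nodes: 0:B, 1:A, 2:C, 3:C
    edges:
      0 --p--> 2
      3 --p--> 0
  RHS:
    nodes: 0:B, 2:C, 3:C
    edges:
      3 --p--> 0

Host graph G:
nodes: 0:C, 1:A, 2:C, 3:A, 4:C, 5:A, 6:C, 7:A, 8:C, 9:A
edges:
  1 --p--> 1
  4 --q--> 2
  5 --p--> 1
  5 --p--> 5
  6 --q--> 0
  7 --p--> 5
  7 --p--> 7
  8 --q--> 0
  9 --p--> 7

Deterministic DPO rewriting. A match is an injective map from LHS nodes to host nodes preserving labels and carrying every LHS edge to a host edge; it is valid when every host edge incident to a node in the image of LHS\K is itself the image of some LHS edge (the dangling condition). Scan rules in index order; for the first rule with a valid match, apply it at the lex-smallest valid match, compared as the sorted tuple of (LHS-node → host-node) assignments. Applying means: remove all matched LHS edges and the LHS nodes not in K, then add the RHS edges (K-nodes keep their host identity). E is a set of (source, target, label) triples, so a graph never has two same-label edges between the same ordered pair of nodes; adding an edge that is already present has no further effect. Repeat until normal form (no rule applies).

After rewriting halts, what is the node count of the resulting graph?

start.  V:10 E:9  edges: 1-p->1 4-q->2 5-p->1 5-p->5 6-q->0 7-p->5 7-p->7 8-q->0 9-p->7
1. fire R0 via {0↦0, 1↦7, 2↦6, 3↦9}  →  V:8 E:6  edges: 1-p->1 4-q->2 5-p->1 5-p->5 7-p->5 8-q->0
2. fire R0 via {0↦0, 1↦5, 2↦8, 3↦7}  →  V:6 E:3  edges: 1-p->1 4-q->2 5-p->1
3. fire R0 via {0↦2, 1↦1, 2↦4, 3↦5}  →  V:4 E:0  edges: ∅
final graph: no rule applies after step 3
NF nodes: {0:C, 1:A, 2:C, 3:A}

Answer: 4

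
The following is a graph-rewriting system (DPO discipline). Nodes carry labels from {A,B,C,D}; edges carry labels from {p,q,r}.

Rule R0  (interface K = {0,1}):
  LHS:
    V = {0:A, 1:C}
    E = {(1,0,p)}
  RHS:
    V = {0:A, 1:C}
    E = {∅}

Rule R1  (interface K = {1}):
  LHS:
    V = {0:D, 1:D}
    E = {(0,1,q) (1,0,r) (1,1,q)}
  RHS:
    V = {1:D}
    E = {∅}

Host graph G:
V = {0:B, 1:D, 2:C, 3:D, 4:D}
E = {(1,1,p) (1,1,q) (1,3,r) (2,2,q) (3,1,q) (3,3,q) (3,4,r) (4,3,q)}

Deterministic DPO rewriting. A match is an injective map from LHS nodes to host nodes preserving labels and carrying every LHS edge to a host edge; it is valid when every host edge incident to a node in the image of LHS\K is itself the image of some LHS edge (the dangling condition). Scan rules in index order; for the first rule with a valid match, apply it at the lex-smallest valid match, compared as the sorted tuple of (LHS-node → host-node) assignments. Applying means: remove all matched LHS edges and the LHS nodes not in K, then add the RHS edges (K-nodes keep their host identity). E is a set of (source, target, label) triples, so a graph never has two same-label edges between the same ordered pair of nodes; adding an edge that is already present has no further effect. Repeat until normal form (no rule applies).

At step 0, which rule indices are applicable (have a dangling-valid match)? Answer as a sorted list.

R0: no valid match — LHS pattern not found
R1: 1 valid match — {0↦4, 1↦3}

Answer: [R1]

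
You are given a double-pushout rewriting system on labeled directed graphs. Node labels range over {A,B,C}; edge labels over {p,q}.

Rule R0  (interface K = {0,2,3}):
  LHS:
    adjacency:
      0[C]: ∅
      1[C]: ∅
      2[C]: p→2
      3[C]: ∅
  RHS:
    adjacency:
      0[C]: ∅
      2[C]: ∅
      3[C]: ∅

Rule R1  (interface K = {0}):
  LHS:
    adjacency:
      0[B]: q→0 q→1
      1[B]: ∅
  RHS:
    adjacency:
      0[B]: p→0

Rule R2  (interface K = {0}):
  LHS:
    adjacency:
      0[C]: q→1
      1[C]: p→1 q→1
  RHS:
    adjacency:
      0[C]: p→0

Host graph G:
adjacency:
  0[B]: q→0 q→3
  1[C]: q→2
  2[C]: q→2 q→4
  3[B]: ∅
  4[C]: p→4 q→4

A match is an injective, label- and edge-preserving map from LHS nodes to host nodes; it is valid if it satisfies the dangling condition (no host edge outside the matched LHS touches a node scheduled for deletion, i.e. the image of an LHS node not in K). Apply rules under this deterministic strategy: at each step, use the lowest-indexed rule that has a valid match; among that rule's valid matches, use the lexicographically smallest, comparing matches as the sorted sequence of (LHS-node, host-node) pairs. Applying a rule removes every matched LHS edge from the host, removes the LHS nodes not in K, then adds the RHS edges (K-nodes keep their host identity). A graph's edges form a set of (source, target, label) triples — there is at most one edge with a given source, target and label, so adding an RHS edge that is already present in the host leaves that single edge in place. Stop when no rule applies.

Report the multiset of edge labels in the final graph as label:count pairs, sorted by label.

[0] host  ⇒  5 nodes, 7 edges  {0-q->0 0-q->3 1-q->2 2-q->2 2-q->4 4-p->4 4-q->4}
[1] R1 @ {0↦0, 1↦3}  ⇒  4 nodes, 6 edges  {0-p->0 1-q->2 2-q->2 2-q->4 4-p->4 4-q->4}
[2] R2 @ {0↦2, 1↦4}  ⇒  3 nodes, 4 edges  {0-p->0 1-q->2 2-p->2 2-q->2}
[3] R2 @ {0↦1, 1↦2}  ⇒  2 nodes, 2 edges  {0-p->0 1-p->1}
halt: no rule applies after step 3
NF edges: [(0, 0, 'p'), (1, 1, 'p')]

Answer: p:2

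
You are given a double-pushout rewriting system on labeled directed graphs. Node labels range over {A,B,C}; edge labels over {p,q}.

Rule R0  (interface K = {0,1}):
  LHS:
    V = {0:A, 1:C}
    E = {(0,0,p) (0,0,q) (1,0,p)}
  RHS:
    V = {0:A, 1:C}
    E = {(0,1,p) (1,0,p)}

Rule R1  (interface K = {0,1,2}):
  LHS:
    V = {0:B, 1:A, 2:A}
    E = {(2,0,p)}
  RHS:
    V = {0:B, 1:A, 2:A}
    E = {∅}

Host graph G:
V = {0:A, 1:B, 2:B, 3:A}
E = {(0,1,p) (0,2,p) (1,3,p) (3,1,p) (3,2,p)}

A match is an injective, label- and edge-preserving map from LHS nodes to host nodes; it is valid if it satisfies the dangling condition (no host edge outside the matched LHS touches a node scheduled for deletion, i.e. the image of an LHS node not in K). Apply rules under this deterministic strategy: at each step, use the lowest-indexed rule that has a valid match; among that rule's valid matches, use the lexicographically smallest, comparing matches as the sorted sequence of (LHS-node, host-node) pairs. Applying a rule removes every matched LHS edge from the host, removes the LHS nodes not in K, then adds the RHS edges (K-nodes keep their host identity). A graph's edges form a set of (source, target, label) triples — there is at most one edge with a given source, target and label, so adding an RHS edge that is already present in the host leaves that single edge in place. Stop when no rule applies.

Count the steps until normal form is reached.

Answer: 4

Rewrite trace:
initial: |V|=4 |E|=5  E = 0-p->1 0-p->2 1-p->3 3-p->1 3-p->2
step 1: apply R1 at {0↦1, 1↦0, 2↦3}  → |V|=4 |E|=4  E = 0-p->1 0-p->2 1-p->3 3-p->2
step 2: apply R1 at {0↦1, 1↦3, 2↦0}  → |V|=4 |E|=3  E = 0-p->2 1-p->3 3-p->2
step 3: apply R1 at {0↦2, 1↦0, 2↦3}  → |V|=4 |E|=2  E = 0-p->2 1-p->3
step 4: apply R1 at {0↦2, 1↦3, 2↦0}  → |V|=4 |E|=1  E = 1-p->3
final graph: no rule applies after step 4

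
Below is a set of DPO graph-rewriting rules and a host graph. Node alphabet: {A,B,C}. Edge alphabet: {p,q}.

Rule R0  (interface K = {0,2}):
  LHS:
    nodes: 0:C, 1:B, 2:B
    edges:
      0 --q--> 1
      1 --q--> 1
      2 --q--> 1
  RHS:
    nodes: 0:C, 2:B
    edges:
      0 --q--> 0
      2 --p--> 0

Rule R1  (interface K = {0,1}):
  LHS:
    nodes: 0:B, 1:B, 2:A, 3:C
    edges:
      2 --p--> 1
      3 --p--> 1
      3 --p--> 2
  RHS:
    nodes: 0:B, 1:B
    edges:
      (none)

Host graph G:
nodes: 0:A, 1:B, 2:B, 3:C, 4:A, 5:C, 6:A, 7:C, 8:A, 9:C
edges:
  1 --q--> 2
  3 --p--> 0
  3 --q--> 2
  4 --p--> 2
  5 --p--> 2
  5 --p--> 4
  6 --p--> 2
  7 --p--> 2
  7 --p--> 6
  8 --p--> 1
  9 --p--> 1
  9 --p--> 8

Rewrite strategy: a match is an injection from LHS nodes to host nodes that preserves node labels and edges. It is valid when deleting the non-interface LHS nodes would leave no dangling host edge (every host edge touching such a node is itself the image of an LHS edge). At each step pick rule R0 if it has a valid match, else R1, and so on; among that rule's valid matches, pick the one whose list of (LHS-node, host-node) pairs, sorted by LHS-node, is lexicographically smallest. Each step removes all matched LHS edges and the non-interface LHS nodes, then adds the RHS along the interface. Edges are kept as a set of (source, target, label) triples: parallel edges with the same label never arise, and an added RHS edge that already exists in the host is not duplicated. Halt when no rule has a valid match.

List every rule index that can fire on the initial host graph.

Answer: [R1]

Steps:
R0: no valid match — LHS pattern not found
R1: 3 valid matches — {0↦1, 1↦2, 2↦4, 3↦5}, {0↦1, 1↦2, 2↦6, 3↦7}, {0↦2, 1↦1, 2↦8, 3↦9}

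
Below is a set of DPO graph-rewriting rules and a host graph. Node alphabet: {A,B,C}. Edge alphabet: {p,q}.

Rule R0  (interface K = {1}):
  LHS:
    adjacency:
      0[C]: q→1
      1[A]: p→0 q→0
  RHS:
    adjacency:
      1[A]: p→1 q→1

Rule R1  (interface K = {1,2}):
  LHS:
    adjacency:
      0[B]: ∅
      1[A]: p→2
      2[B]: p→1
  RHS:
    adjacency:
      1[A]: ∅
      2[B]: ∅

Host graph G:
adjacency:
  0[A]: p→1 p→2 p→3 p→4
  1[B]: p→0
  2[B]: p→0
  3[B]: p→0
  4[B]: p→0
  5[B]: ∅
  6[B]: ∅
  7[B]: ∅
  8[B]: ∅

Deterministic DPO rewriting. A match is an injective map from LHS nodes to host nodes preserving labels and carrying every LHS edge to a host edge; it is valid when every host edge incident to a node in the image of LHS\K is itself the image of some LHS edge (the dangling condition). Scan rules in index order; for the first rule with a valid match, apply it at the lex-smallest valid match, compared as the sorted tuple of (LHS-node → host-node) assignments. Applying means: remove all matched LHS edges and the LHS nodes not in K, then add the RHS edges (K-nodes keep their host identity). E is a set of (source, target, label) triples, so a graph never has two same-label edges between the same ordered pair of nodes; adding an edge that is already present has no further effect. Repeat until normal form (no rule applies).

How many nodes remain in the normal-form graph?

[0] host  ⇒  9 nodes, 8 edges  {0-p->1 0-p->2 0-p->3 0-p->4 1-p->0 2-p->0 3-p->0 4-p->0}
[1] R1 @ {0↦5, 1↦0, 2↦1}  ⇒  8 nodes, 6 edges  {0-p->2 0-p->3 0-p->4 2-p->0 3-p->0 4-p->0}
[2] R1 @ {0↦1, 1↦0, 2↦2}  ⇒  7 nodes, 4 edges  {0-p->3 0-p->4 3-p->0 4-p->0}
[3] R1 @ {0↦2, 1↦0, 2↦3}  ⇒  6 nodes, 2 edges  {0-p->4 4-p->0}
[4] R1 @ {0↦3, 1↦0, 2↦4}  ⇒  5 nodes, 0 edges  {∅}
normal form: no rule applies after step 4
NF nodes: {0:A, 4:B, 6:B, 7:B, 8:B}

Answer: 5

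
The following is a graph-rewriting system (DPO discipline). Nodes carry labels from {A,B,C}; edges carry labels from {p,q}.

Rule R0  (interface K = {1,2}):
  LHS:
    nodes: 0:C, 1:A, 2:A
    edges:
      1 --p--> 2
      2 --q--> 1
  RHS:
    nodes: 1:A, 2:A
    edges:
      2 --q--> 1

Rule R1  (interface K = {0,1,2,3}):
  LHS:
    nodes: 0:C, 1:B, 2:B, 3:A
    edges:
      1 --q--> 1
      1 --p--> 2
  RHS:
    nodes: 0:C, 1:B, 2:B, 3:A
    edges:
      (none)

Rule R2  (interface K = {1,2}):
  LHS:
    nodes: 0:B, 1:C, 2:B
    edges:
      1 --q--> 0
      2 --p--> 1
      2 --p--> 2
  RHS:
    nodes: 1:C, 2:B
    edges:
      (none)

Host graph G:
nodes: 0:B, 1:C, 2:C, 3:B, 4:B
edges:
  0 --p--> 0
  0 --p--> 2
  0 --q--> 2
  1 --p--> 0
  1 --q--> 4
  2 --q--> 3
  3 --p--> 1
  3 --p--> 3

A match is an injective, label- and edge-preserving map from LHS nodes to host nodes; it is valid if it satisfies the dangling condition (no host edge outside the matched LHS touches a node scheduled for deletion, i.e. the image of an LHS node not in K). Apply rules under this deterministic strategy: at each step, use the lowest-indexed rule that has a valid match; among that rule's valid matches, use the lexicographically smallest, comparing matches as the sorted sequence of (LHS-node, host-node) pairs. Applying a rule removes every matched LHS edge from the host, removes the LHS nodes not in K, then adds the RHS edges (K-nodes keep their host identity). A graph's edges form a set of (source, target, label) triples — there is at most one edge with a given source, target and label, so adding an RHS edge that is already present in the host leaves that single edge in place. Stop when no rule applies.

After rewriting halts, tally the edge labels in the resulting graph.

start.  V:5 E:8  edges: 0-p->0 0-p->2 0-q->2 1-p->0 1-q->4 2-q->3 3-p->1 3-p->3
1. fire R2 via {0↦4, 1↦1, 2↦3}  →  V:4 E:5  edges: 0-p->0 0-p->2 0-q->2 1-p->0 2-q->3
2. fire R2 via {0↦3, 1↦2, 2↦0}  →  V:3 E:2  edges: 0-q->2 1-p->0
halt: no rule applies after step 2
NF edges: [(0, 2, 'q'), (1, 0, 'p')]

Answer: p:1 q:1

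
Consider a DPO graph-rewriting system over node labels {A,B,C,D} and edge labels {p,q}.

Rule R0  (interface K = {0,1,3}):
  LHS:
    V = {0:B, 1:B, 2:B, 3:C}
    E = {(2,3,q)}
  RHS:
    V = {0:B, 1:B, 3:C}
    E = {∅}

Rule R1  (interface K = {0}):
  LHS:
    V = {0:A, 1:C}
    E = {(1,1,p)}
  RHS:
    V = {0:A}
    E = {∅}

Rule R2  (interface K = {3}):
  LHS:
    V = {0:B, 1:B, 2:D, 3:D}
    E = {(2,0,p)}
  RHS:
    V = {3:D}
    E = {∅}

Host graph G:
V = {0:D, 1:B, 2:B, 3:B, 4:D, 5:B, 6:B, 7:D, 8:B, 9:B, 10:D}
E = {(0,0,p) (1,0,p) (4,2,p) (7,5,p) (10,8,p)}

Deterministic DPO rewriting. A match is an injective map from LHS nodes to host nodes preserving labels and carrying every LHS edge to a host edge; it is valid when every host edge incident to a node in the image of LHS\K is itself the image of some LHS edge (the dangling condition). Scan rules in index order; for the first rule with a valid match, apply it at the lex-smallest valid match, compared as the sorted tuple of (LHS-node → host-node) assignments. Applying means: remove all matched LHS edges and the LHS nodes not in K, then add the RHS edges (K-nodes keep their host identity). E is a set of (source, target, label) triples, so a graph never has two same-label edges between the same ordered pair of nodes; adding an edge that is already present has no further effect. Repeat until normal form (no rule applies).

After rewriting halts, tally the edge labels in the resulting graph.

[0] host  ⇒  11 nodes, 5 edges  {0-p->0 1-p->0 4-p->2 7-p->5 10-p->8}
[1] R2 @ {0↦2, 1↦3, 2↦4, 3↦0}  ⇒  8 nodes, 4 edges  {0-p->0 1-p->0 7-p->5 10-p->8}
[2] R2 @ {0↦5, 1↦6, 2↦7, 3↦0}  ⇒  5 nodes, 3 edges  {0-p->0 1-p->0 10-p->8}
[3] R2 @ {0↦8, 1↦9, 2↦10, 3↦0}  ⇒  2 nodes, 2 edges  {0-p->0 1-p->0}
halt: no rule applies after step 3
NF edges: [(0, 0, 'p'), (1, 0, 'p')]

Answer: p:2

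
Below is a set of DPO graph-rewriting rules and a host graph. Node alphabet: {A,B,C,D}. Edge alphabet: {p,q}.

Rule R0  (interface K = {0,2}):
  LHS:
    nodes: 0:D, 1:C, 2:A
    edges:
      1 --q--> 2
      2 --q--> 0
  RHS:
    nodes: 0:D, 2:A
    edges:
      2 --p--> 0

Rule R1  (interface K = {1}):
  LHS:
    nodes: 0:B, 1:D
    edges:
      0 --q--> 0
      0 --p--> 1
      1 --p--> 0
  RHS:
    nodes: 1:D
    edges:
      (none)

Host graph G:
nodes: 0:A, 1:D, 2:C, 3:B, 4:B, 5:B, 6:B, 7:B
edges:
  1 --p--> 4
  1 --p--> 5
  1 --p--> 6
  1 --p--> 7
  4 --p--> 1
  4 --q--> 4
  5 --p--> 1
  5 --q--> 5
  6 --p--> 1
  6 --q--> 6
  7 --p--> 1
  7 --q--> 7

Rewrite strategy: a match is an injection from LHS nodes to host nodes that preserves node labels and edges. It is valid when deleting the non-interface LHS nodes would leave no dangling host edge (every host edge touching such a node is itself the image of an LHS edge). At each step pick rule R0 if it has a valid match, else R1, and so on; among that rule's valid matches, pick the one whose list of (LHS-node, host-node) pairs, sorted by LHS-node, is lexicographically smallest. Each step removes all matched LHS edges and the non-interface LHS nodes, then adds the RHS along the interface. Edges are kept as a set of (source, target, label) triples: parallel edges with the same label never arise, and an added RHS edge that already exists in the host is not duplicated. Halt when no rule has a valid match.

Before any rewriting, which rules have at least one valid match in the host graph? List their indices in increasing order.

R0: no valid match — LHS pattern not found
R1: 4 valid matches — {0↦4, 1↦1}, {0↦5, 1↦1}, {0↦6, 1↦1} (+1 more)

Answer: [R1]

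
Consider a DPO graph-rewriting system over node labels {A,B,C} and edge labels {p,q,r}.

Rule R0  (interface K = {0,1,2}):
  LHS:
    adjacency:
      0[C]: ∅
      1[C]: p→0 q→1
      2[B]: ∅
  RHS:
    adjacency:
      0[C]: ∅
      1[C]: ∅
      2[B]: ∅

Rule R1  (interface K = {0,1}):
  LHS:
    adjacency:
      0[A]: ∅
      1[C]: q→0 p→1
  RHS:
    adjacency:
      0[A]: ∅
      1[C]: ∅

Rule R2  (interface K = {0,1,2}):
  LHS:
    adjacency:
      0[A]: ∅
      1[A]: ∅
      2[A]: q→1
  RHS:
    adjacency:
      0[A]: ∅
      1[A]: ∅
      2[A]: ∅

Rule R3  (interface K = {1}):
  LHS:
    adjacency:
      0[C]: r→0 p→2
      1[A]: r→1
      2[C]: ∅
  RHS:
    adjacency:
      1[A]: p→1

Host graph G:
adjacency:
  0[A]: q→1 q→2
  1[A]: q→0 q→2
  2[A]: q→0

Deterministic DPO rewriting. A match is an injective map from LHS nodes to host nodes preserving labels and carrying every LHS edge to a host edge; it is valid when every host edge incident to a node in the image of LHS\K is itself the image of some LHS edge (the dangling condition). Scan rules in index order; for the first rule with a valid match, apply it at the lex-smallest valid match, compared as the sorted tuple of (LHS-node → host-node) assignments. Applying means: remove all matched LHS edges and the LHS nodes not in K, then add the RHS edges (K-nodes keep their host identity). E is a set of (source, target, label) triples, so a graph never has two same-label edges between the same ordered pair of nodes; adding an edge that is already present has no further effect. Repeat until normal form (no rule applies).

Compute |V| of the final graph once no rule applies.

Answer: 3

Steps:
[0] host  ⇒  3 nodes, 5 edges  {0-q->1 0-q->2 1-q->0 1-q->2 2-q->0}
[1] R2 @ {0↦0, 1↦2, 2↦1}  ⇒  3 nodes, 4 edges  {0-q->1 0-q->2 1-q->0 2-q->0}
[2] R2 @ {0↦1, 1↦0, 2↦2}  ⇒  3 nodes, 3 edges  {0-q->1 0-q->2 1-q->0}
[3] R2 @ {0↦1, 1↦2, 2↦0}  ⇒  3 nodes, 2 edges  {0-q->1 1-q->0}
[4] R2 @ {0↦2, 1↦0, 2↦1}  ⇒  3 nodes, 1 edges  {0-q->1}
[5] R2 @ {0↦2, 1↦1, 2↦0}  ⇒  3 nodes, 0 edges  {∅}
normal form: no rule applies after step 5
NF nodes: {0:A, 1:A, 2:A}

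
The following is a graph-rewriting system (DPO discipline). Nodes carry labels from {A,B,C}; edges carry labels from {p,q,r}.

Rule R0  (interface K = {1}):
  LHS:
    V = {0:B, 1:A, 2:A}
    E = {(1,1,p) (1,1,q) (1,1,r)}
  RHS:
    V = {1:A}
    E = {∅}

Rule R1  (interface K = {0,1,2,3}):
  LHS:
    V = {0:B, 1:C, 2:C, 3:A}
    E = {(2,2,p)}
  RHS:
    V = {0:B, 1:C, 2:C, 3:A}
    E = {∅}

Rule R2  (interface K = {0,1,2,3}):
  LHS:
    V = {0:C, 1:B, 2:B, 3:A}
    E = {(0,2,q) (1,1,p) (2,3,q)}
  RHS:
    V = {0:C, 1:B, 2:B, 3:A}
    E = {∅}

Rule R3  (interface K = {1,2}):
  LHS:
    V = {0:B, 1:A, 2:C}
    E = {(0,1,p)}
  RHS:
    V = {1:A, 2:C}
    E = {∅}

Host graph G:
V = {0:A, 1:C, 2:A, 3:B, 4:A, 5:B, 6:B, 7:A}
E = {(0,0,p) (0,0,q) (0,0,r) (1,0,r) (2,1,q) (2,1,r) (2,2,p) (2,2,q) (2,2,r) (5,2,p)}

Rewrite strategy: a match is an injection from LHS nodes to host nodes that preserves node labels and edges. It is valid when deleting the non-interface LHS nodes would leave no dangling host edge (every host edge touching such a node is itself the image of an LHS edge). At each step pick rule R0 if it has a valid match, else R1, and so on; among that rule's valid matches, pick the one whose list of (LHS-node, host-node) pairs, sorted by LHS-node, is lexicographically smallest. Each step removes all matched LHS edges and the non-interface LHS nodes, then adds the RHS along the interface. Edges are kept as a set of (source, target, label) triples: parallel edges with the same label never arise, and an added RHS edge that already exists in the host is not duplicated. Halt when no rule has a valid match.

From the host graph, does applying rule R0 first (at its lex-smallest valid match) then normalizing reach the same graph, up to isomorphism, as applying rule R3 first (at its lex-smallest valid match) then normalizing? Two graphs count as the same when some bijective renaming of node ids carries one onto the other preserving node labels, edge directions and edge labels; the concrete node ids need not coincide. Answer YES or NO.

Answer: YES

Derivation:
branch R0-first: apply at {0↦3, 1↦0, 2↦4} → |E|=7, then 2 more step(s) → NF |V|=3 |E|=3 V={0:A, 1:C, 2:A} E=1-r->0 2-q->1 2-r->1
branch R3-first: apply at {0↦5, 1↦2, 2↦1} → |E|=9, then 2 more step(s) → NF |V|=3 |E|=3 V={0:A, 1:C, 2:A} E=1-r->0 2-q->1 2-r->1
graphs isomorphic (equal up to label-preserving node renaming)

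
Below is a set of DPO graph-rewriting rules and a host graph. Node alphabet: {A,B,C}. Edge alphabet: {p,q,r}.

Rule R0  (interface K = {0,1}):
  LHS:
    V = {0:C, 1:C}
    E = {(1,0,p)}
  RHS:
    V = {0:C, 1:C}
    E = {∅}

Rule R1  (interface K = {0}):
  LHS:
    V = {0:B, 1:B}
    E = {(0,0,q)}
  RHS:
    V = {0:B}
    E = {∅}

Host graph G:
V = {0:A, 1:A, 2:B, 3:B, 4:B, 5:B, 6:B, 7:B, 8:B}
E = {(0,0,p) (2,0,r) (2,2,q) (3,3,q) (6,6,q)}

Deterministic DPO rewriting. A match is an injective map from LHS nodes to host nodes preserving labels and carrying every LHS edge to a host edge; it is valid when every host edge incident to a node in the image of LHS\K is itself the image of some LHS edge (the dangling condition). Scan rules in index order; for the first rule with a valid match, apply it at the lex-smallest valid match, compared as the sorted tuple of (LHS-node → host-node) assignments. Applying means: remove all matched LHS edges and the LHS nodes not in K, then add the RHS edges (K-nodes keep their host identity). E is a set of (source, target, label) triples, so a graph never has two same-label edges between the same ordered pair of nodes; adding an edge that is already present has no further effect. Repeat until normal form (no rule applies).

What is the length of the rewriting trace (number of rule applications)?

Answer: 3

Derivation:
[0] host  ⇒  9 nodes, 5 edges  {0-p->0 2-r->0 2-q->2 3-q->3 6-q->6}
[1] R1 @ {0↦2, 1↦4}  ⇒  8 nodes, 4 edges  {0-p->0 2-r->0 3-q->3 6-q->6}
[2] R1 @ {0↦3, 1↦5}  ⇒  7 nodes, 3 edges  {0-p->0 2-r->0 6-q->6}
[3] R1 @ {0↦6, 1↦3}  ⇒  6 nodes, 2 edges  {0-p->0 2-r->0}
final graph: no rule applies after step 3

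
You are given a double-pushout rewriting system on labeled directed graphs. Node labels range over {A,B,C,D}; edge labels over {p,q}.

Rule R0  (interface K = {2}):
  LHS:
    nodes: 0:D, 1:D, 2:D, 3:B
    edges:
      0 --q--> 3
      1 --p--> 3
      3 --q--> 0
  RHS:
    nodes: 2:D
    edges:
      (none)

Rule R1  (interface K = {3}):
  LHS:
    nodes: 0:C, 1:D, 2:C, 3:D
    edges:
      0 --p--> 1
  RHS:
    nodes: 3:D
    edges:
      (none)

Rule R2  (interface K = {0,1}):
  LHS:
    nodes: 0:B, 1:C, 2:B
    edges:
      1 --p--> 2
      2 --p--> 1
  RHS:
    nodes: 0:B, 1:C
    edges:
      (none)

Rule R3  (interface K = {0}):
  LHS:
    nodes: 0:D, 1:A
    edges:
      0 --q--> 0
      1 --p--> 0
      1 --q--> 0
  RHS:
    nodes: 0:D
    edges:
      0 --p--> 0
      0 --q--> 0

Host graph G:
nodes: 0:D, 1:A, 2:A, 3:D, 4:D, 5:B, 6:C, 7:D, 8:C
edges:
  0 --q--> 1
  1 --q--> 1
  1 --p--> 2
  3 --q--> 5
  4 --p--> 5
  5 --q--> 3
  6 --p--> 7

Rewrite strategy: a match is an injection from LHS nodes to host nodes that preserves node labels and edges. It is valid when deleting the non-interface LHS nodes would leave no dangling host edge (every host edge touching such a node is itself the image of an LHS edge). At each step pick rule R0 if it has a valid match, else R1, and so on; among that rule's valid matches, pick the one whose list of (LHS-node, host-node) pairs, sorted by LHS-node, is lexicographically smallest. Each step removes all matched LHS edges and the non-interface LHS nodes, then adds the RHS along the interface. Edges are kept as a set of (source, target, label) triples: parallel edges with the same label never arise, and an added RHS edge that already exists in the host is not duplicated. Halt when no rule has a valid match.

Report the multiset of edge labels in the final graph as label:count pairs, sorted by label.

[0] host  ⇒  9 nodes, 7 edges  {0-q->1 1-q->1 1-p->2 3-q->5 4-p->5 5-q->3 6-p->7}
[1] R0 @ {0↦3, 1↦4, 2↦0, 3↦5}  ⇒  6 nodes, 4 edges  {0-q->1 1-q->1 1-p->2 6-p->7}
[2] R1 @ {0↦6, 1↦7, 2↦8, 3↦0}  ⇒  3 nodes, 3 edges  {0-q->1 1-q->1 1-p->2}
halt: no rule applies after step 2
NF edges: [(0, 1, 'q'), (1, 1, 'q'), (1, 2, 'p')]

Answer: p:1 q:2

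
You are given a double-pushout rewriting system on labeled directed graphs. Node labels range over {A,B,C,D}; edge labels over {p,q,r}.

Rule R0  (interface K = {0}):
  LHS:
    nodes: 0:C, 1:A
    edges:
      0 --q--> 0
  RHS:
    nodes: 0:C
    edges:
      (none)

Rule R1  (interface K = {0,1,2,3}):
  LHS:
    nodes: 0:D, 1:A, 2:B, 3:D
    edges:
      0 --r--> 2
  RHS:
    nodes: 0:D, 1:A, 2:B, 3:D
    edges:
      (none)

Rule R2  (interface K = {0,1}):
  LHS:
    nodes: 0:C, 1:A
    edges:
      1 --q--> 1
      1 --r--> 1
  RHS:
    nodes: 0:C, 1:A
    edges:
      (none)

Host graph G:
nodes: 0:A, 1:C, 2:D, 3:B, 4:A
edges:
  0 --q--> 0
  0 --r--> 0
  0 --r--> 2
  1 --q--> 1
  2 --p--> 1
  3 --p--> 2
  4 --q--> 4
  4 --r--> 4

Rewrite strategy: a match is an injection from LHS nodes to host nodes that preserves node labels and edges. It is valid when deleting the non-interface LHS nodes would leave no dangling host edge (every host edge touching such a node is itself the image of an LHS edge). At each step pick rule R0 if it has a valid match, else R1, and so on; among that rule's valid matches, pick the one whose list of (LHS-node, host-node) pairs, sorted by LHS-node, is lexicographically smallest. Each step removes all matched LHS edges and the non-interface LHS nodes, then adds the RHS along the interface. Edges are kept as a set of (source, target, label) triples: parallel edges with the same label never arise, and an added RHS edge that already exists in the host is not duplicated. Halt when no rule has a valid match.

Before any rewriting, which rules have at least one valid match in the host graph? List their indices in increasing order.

Answer: [R2]

Steps:
R0: no valid match — 2 raw matches, all fail dangling condition
R1: no valid match — LHS pattern not found
R2: 2 valid matches — {0↦1, 1↦0}, {0↦1, 1↦4}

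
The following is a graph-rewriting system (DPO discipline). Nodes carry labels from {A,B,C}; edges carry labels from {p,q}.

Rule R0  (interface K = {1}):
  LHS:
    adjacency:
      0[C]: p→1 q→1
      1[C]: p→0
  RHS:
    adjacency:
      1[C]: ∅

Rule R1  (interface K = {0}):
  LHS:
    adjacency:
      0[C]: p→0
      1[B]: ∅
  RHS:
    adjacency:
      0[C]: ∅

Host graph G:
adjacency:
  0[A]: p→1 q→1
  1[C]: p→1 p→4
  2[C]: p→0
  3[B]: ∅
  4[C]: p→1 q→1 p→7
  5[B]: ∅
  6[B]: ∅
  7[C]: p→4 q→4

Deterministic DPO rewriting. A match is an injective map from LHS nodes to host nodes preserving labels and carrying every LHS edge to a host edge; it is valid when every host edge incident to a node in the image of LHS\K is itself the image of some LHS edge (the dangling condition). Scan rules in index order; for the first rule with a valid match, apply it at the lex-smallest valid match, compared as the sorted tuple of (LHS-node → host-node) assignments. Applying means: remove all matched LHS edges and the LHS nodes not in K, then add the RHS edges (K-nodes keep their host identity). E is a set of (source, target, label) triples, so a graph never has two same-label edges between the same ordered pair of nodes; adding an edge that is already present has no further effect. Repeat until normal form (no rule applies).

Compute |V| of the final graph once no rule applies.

Answer: 5

Steps:
[0] host  ⇒  8 nodes, 10 edges  {0-p->1 0-q->1 1-p->1 1-p->4 2-p->0 4-p->1 4-q->1 4-p->7 7-p->4 7-q->4}
[1] R0 @ {0↦7, 1↦4}  ⇒  7 nodes, 7 edges  {0-p->1 0-q->1 1-p->1 1-p->4 2-p->0 4-p->1 4-q->1}
[2] R0 @ {0↦4, 1↦1}  ⇒  6 nodes, 4 edges  {0-p->1 0-q->1 1-p->1 2-p->0}
[3] R1 @ {0↦1, 1↦3}  ⇒  5 nodes, 3 edges  {0-p->1 0-q->1 2-p->0}
final graph: no rule applies after step 3
NF nodes: {0:A, 1:C, 2:C, 5:B, 6:B}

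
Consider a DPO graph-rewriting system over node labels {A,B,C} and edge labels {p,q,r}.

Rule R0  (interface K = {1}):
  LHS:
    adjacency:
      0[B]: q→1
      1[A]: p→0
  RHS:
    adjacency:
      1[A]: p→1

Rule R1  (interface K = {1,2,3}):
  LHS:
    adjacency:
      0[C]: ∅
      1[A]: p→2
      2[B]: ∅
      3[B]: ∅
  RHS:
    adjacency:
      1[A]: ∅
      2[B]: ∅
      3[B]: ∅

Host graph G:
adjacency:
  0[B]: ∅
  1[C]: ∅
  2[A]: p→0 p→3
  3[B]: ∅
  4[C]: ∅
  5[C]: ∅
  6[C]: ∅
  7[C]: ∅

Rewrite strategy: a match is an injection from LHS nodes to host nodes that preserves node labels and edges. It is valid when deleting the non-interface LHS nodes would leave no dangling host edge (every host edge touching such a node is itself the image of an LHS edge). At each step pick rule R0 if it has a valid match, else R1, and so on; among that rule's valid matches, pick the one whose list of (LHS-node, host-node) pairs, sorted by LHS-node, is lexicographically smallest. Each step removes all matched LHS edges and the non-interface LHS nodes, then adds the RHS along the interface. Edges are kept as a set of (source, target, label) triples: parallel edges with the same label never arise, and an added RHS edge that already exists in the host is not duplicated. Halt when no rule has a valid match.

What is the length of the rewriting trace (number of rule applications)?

[0] host  ⇒  8 nodes, 2 edges  {2-p->0 2-p->3}
[1] R1 @ {0↦1, 1↦2, 2↦0, 3↦3}  ⇒  7 nodes, 1 edges  {2-p->3}
[2] R1 @ {0↦4, 1↦2, 2↦3, 3↦0}  ⇒  6 nodes, 0 edges  {∅}
final graph: no rule applies after step 2

Answer: 2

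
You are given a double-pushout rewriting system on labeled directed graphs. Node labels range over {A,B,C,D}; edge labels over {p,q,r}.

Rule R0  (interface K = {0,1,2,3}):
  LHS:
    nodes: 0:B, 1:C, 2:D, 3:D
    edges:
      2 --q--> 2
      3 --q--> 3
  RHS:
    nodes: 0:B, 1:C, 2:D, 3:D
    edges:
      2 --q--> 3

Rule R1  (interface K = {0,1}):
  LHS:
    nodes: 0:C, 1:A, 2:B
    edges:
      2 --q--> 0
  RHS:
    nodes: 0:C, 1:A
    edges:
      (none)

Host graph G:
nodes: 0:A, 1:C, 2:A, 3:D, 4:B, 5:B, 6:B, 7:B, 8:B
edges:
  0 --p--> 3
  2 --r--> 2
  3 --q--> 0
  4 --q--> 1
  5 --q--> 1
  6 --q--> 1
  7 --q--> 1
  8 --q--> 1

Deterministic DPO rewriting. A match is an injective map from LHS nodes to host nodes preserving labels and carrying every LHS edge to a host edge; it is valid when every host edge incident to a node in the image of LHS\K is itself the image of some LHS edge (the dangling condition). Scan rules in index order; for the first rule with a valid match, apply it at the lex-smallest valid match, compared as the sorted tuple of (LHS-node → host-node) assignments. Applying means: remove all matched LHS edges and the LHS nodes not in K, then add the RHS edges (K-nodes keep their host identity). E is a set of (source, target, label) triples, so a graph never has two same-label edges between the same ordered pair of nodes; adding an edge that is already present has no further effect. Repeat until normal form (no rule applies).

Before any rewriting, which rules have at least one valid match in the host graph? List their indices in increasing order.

R0: no valid match — LHS pattern not found
R1: 10 valid matches — {0↦1, 1↦0, 2↦4}, {0↦1, 1↦0, 2↦5}, {0↦1, 1↦0, 2↦6} (+7 more)

Answer: [R1]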